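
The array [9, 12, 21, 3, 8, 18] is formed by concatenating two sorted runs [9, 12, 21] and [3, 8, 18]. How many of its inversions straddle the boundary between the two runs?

Take each right-half value and tally the left-half values above it:
r = 3: 9, 12, 21 → 3
r = 8: 9, 12, 21 → 3
r = 18: 21 → 1
Cross-inversions: 3 + 3 + 1 = 7

7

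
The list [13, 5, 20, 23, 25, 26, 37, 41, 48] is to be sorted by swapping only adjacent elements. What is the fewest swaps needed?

1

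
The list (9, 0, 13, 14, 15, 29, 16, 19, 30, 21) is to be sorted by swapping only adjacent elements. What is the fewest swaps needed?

Minimum adjacent swaps = number of inversions (each swap of adjacent out-of-order elements removes one inversion and no swap can remove more).
Count inversions — for each element, later elements that are smaller:
9: 0 → 1
0: none → 0
13: none → 0
14: none → 0
15: none → 0
29: 16, 19, 21 → 3
16: none → 0
19: none → 0
30: 21 → 1
21: none → 0
Total inversions: 1 + 0 + 0 + 0 + 0 + 3 + 0 + 0 + 1 + 0 = 5

5 adjacent swaps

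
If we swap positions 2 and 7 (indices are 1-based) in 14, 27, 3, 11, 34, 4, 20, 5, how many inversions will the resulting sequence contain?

14 inversions

Positions 2 and 7 hold 27 and 20; after swapping, the array is [14, 20, 3, 11, 34, 4, 27, 5].
Element-by-element contributions:
14: 4
20: 4
3: 0
11: 2
34: 3
4: 0
27: 1
5: 0
Sum: 4 + 4 + 0 + 2 + 3 + 0 + 1 + 0 = 14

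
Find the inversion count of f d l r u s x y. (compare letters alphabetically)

2

Sweep left to right; for each value list the smaller values that follow it:
f: 1
d: 0
l: 0
r: 0
u: 1
s: 0
x: 0
y: 0
Sum: 1 + 0 + 0 + 0 + 1 + 0 + 0 + 0 = 2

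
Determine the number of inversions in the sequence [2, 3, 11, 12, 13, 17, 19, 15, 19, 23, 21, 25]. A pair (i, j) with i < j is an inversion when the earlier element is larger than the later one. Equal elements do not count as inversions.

Count, for each position, how many later elements it exceeds:
2: 0
3: 0
11: 0
12: 0
13: 0
17: 1
19: 1
15: 0
19: 0
23: 1
21: 0
25: 0
Sum: 0 + 0 + 0 + 0 + 0 + 1 + 1 + 0 + 0 + 1 + 0 + 0 = 3

3 inversions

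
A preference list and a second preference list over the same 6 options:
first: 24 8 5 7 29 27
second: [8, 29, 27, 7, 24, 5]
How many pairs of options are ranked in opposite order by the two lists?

9 pairs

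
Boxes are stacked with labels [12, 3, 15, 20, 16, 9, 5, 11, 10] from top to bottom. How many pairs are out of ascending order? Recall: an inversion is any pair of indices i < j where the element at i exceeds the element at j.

20 out-of-order pairs

For each element, count later entries that are smaller:
12 → 3, 9, 5, 11, 10 → 5
3 → none → 0
15 → 9, 5, 11, 10 → 4
20 → 16, 9, 5, 11, 10 → 5
16 → 9, 5, 11, 10 → 4
9 → 5 → 1
5 → none → 0
11 → 10 → 1
10 → none → 0
Sum: 5 + 0 + 4 + 5 + 4 + 1 + 0 + 1 + 0 = 20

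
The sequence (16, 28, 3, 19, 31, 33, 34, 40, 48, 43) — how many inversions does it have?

4

For each element, count later entries that are smaller:
16 → 3 → 1
28 → 3, 19 → 2
3 → none → 0
19 → none → 0
31 → none → 0
33 → none → 0
34 → none → 0
40 → none → 0
48 → 43 → 1
43 → none → 0
Sum: 1 + 2 + 0 + 0 + 0 + 0 + 0 + 0 + 1 + 0 = 4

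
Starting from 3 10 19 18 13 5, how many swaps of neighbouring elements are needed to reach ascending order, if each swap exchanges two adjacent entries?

Minimum adjacent swaps = number of inversions (each swap of adjacent out-of-order elements removes one inversion and no swap can remove more).
Count inversions — for each element, later elements that are smaller:
3: none → 0
10: 5 → 1
19: 18, 13, 5 → 3
18: 13, 5 → 2
13: 5 → 1
5: none → 0
Total inversions: 0 + 1 + 3 + 2 + 1 + 0 = 7

7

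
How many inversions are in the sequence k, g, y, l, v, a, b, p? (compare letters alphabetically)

For each element, count later entries that are smaller:
k: 3
g: 2
y: 5
l: 2
v: 3
a: 0
b: 0
p: 0
Sum: 3 + 2 + 5 + 2 + 3 + 0 + 0 + 0 = 15

15 inversions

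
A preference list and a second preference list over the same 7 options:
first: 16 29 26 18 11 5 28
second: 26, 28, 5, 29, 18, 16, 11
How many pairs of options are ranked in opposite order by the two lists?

13

Assign each item its position (1..7) in the first ordering, then rewrite the second ordering as that position sequence:
positions: 16→1, 29→2, 26→3, 18→4, 11→5, 5→6, 28→7
second ordering as positions: [3, 7, 6, 2, 4, 1, 5]
Discordant pairs = inversions in this position sequence.
3: 2, 1 → 2
7: 6, 2, 4, 1, 5 → 5
6: 2, 4, 1, 5 → 4
2: 1 → 1
4: 1 → 1
1: 0
5: 0
Total: 2 + 5 + 4 + 1 + 1 + 0 + 0 = 13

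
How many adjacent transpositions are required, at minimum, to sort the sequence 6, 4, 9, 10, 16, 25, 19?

2

Each adjacent swap fixes exactly one inversion, so the minimum swap count equals the number of inversions.
Count inversions — for each element, later elements that are smaller:
6: 4 → 1
4: none → 0
9: none → 0
10: none → 0
16: none → 0
25: 19 → 1
19: none → 0
Total inversions: 1 + 0 + 0 + 0 + 0 + 1 + 0 = 2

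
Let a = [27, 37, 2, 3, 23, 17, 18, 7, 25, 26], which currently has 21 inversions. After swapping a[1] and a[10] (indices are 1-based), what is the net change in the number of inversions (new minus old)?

-1

Positions 1 and 10 hold 27 and 26; after swapping, the array is [26, 37, 2, 3, 23, 17, 18, 7, 25, 27].
Sweep left to right; for each value list the smaller values that follow it:
26 → 2, 3, 23, 17, 18, 7, 25 → 7
37 → 2, 3, 23, 17, 18, 7, 25, 27 → 8
2 → none → 0
3 → none → 0
23 → 17, 18, 7 → 3
17 → 7 → 1
18 → 7 → 1
7 → none → 0
25 → none → 0
27 → none → 0
Sum: 7 + 8 + 0 + 0 + 3 + 1 + 1 + 0 + 0 + 0 = 20
Change: 20 − 21 = -1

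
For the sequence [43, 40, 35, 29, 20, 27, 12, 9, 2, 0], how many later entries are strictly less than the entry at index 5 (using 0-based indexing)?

4 such elements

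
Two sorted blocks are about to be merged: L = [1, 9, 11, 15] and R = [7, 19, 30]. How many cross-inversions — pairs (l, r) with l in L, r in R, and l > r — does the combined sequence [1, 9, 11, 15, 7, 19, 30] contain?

3

For each element r of the right run, count left-run elements greater than r:
r = 7: 9, 11, 15 → 3
r = 19: none → 0
r = 30: none → 0
Cross-inversions: 3 + 0 + 0 = 3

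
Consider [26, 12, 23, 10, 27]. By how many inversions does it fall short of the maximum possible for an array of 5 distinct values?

5 inversions short

Maximum inversions for 5 distinct elements is C(5, 2) = 5·4/2 = 10.
Current inversions — for each element, count later smaller elements:
26: 3
12: 1
23: 1
10: 0
27: 0
Current total: 3 + 1 + 1 + 0 + 0 = 5
Shortfall: 10 − 5 = 5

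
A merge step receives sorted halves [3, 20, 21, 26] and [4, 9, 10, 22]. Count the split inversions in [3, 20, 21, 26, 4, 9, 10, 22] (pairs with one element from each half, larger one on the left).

Count, for every r in R, how many entries of L exceed r:
r = 4: 20, 21, 26 → 3
r = 9: 20, 21, 26 → 3
r = 10: 20, 21, 26 → 3
r = 22: 26 → 1
Cross-inversions: 3 + 3 + 3 + 1 = 10

10 cross-inversions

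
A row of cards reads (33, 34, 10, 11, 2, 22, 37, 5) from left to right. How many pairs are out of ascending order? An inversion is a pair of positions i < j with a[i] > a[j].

Count, for each position, how many later elements it exceeds:
33 → 10, 11, 2, 22, 5 → 5
34 → 10, 11, 2, 22, 5 → 5
10 → 2, 5 → 2
11 → 2, 5 → 2
2 → none → 0
22 → 5 → 1
37 → 5 → 1
5 → none → 0
Sum: 5 + 5 + 2 + 2 + 0 + 1 + 1 + 0 = 16

16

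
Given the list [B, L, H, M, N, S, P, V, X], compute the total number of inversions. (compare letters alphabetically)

Inversions: 2

For each element, count later entries that are smaller:
B: 0
L: 1
H: 0
M: 0
N: 0
S: 1
P: 0
V: 0
X: 0
Sum: 0 + 1 + 0 + 0 + 0 + 1 + 0 + 0 + 0 = 2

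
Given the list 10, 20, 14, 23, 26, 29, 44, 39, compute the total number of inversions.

2 out-of-order pairs

Sweep left to right; for each value list the smaller values that follow it:
10 → none → 0
20 → 14 → 1
14 → none → 0
23 → none → 0
26 → none → 0
29 → none → 0
44 → 39 → 1
39 → none → 0
Sum: 0 + 1 + 0 + 0 + 0 + 0 + 1 + 0 = 2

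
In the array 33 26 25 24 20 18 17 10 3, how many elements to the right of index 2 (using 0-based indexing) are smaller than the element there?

The element at index 2 is 25.
Elements after it: 24, 20, 18, 17, 10, 3
Those smaller than 25: 24, 20, 18, 17, 10, 3

6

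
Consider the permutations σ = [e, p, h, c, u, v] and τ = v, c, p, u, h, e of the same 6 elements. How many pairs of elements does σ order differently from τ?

Assign each item its position (1..6) in the first ordering, then rewrite the second ordering as that position sequence:
positions: e→1, p→2, h→3, c→4, u→5, v→6
second ordering as positions: [6, 4, 2, 5, 3, 1]
Discordant pairs = inversions in this position sequence.
6: 4, 2, 5, 3, 1 → 5
4: 2, 3, 1 → 3
2: 1 → 1
5: 3, 1 → 2
3: 1 → 1
1: 0
Total: 5 + 3 + 1 + 2 + 1 + 0 = 12

12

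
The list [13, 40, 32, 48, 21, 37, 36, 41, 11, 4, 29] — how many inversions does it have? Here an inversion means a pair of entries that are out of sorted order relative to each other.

Count, for each position, how many later elements it exceeds:
13 → 11, 4 → 2
40 → 32, 21, 37, 36, 11, 4, 29 → 7
32 → 21, 11, 4, 29 → 4
48 → 21, 37, 36, 41, 11, 4, 29 → 7
21 → 11, 4 → 2
37 → 36, 11, 4, 29 → 4
36 → 11, 4, 29 → 3
41 → 11, 4, 29 → 3
11 → 4 → 1
4 → none → 0
29 → none → 0
Sum: 2 + 7 + 4 + 7 + 2 + 4 + 3 + 3 + 1 + 0 + 0 = 33

33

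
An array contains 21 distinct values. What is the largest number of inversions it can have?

210

A reversed (strictly descending) arrangement makes every pair an inversion, giving C(21, 2) inversions.
C(21, 2) = 21·20/2 = 210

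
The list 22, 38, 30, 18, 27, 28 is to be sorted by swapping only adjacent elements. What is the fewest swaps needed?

Each adjacent swap fixes exactly one inversion, so the minimum swap count equals the number of inversions.
Count inversions — for each element, later elements that are smaller:
22: 18 → 1
38: 30, 18, 27, 28 → 4
30: 18, 27, 28 → 3
18: none → 0
27: none → 0
28: none → 0
Total inversions: 1 + 4 + 3 + 0 + 0 + 0 = 8

8 swaps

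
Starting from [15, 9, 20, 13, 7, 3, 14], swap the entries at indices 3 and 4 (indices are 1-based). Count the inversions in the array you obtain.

Positions 3 and 4 hold 20 and 13; after swapping, the array is [15, 9, 13, 20, 7, 3, 14].
For each element, count later entries that are smaller:
15 → 9, 13, 7, 3, 14 → 5
9 → 7, 3 → 2
13 → 7, 3 → 2
20 → 7, 3, 14 → 3
7 → 3 → 1
3 → none → 0
14 → none → 0
Sum: 5 + 2 + 2 + 3 + 1 + 0 + 0 = 13

13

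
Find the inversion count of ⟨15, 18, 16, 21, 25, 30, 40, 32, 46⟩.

Count, for each position, how many later elements it exceeds:
15 → none → 0
18 → 16 → 1
16 → none → 0
21 → none → 0
25 → none → 0
30 → none → 0
40 → 32 → 1
32 → none → 0
46 → none → 0
Sum: 0 + 1 + 0 + 0 + 0 + 0 + 1 + 0 + 0 = 2

2 inversions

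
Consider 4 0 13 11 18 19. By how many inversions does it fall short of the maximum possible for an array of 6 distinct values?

Maximum inversions for 6 distinct elements is C(6, 2) = 6·5/2 = 15.
Current inversions — for each element, count later smaller elements:
4: 1
0: 0
13: 1
11: 0
18: 0
19: 0
Current total: 1 + 0 + 1 + 0 + 0 + 0 = 2
Shortfall: 15 − 2 = 13

13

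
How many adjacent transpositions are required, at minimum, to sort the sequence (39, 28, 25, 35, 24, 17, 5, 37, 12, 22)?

The minimum number of adjacent swaps to sort an array equals its inversion count, since every such swap removes exactly one inversion.
Count inversions — for each element, later elements that are smaller:
39: 28, 25, 35, 24, 17, 5, 37, 12, 22 → 9
28: 25, 24, 17, 5, 12, 22 → 6
25: 24, 17, 5, 12, 22 → 5
35: 24, 17, 5, 12, 22 → 5
24: 17, 5, 12, 22 → 4
17: 5, 12 → 2
5: none → 0
37: 12, 22 → 2
12: none → 0
22: none → 0
Total inversions: 9 + 6 + 5 + 5 + 4 + 2 + 0 + 2 + 0 + 0 = 33

33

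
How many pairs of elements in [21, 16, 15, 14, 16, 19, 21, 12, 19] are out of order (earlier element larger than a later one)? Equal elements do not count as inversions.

There are 17 inversions.

Count, for each position, how many later elements it exceeds:
21: 7
16: 3
15: 2
14: 1
16: 1
19: 1
21: 2
12: 0
19: 0
Sum: 7 + 3 + 2 + 1 + 1 + 1 + 2 + 0 + 0 = 17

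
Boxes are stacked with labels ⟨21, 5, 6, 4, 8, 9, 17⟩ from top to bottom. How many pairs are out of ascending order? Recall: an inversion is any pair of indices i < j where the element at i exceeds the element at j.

Inversion pairs (indices are 1-based):
(1,2): 21 > 5
(1,3): 21 > 6
(1,4): 21 > 4
(1,5): 21 > 8
(1,6): 21 > 9
(1,7): 21 > 17
(2,4): 5 > 4
(3,4): 6 > 4
That's 8 pairs.

There are 8 inversions.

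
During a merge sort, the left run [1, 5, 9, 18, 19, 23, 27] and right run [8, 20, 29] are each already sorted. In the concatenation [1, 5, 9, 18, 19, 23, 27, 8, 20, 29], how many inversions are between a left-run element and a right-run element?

7 cross-inversions

Take each right-half value and tally the left-half values above it:
r = 8: 9, 18, 19, 23, 27 → 5
r = 20: 23, 27 → 2
r = 29: none → 0
Cross-inversions: 5 + 2 + 0 = 7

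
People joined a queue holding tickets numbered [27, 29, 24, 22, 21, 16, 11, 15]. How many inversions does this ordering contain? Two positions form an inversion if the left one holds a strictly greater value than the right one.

Count, for each position, how many later elements it exceeds:
27 → 24, 22, 21, 16, 11, 15 → 6
29 → 24, 22, 21, 16, 11, 15 → 6
24 → 22, 21, 16, 11, 15 → 5
22 → 21, 16, 11, 15 → 4
21 → 16, 11, 15 → 3
16 → 11, 15 → 2
11 → none → 0
15 → none → 0
Sum: 6 + 6 + 5 + 4 + 3 + 2 + 0 + 0 = 26

26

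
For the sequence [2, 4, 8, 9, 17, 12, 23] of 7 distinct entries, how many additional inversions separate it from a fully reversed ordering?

20 inversions short

Maximum inversions for 7 distinct elements is C(7, 2) = 7·6/2 = 21.
Current inversions — for each element, count later smaller elements:
2: 0
4: 0
8: 0
9: 0
17: 1
12: 0
23: 0
Current total: 0 + 0 + 0 + 0 + 1 + 0 + 0 = 1
Shortfall: 21 − 1 = 20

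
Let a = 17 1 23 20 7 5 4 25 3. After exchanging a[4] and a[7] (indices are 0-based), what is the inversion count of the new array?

22 inversions

Positions 4 and 7 hold 7 and 25; after swapping, the array is [17, 1, 23, 20, 25, 5, 4, 7, 3].
Sweep left to right; for each value list the smaller values that follow it:
17 → 1, 5, 4, 7, 3 → 5
1 → none → 0
23 → 20, 5, 4, 7, 3 → 5
20 → 5, 4, 7, 3 → 4
25 → 5, 4, 7, 3 → 4
5 → 4, 3 → 2
4 → 3 → 1
7 → 3 → 1
3 → none → 0
Sum: 5 + 0 + 5 + 4 + 4 + 2 + 1 + 1 + 0 = 22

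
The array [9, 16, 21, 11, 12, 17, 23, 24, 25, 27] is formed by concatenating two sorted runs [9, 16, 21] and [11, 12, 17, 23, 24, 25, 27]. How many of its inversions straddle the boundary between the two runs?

Take each right-half value and tally the left-half values above it:
r = 11: 16, 21 → 2
r = 12: 16, 21 → 2
r = 17: 21 → 1
r = 23: none → 0
r = 24: none → 0
r = 25: none → 0
r = 27: none → 0
Cross-inversions: 2 + 2 + 1 + 0 + 0 + 0 + 0 = 5

5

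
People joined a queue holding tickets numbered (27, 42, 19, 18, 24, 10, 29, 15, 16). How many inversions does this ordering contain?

25

Element-by-element contributions:
27 → 19, 18, 24, 10, 15, 16 → 6
42 → 19, 18, 24, 10, 29, 15, 16 → 7
19 → 18, 10, 15, 16 → 4
18 → 10, 15, 16 → 3
24 → 10, 15, 16 → 3
10 → none → 0
29 → 15, 16 → 2
15 → none → 0
16 → none → 0
Sum: 6 + 7 + 4 + 3 + 3 + 0 + 2 + 0 + 0 = 25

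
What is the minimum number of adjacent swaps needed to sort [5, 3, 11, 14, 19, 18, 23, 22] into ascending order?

The minimum number of adjacent swaps to sort an array equals its inversion count, since every such swap removes exactly one inversion.
Count inversions — for each element, later elements that are smaller:
5: 3 → 1
3: none → 0
11: none → 0
14: none → 0
19: 18 → 1
18: none → 0
23: 22 → 1
22: none → 0
Total inversions: 1 + 0 + 0 + 0 + 1 + 0 + 1 + 0 = 3

Swaps: 3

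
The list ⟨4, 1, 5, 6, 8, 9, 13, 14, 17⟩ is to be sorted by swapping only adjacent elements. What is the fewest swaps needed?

1

Each adjacent swap fixes exactly one inversion, so the minimum swap count equals the number of inversions.
Count inversions — for each element, later elements that are smaller:
4: 1 → 1
1: none → 0
5: none → 0
6: none → 0
8: none → 0
9: none → 0
13: none → 0
14: none → 0
17: none → 0
Total inversions: 1 + 0 + 0 + 0 + 0 + 0 + 0 + 0 + 0 = 1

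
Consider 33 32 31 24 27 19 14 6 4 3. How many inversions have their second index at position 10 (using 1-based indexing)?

9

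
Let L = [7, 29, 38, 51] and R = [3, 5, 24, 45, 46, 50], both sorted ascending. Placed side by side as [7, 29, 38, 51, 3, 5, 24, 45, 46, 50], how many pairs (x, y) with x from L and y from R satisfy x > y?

Take each right-half value and tally the left-half values above it:
r = 3: 7, 29, 38, 51 → 4
r = 5: 7, 29, 38, 51 → 4
r = 24: 29, 38, 51 → 3
r = 45: 51 → 1
r = 46: 51 → 1
r = 50: 51 → 1
Cross-inversions: 4 + 4 + 3 + 1 + 1 + 1 = 14

There are 14 cross-inversions.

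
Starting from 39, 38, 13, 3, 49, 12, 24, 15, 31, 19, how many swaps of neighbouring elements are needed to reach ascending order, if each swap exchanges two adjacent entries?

25

Each adjacent swap fixes exactly one inversion, so the minimum swap count equals the number of inversions.
Count inversions — for each element, later elements that are smaller:
39: 38, 13, 3, 12, 24, 15, 31, 19 → 8
38: 13, 3, 12, 24, 15, 31, 19 → 7
13: 3, 12 → 2
3: none → 0
49: 12, 24, 15, 31, 19 → 5
12: none → 0
24: 15, 19 → 2
15: none → 0
31: 19 → 1
19: none → 0
Total inversions: 8 + 7 + 2 + 0 + 5 + 0 + 2 + 0 + 1 + 0 = 25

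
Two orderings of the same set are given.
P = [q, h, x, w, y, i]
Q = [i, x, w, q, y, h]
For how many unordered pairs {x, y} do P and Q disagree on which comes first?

10

Assign each item its position (1..6) in the first ordering, then rewrite the second ordering as that position sequence:
positions: q→1, h→2, x→3, w→4, y→5, i→6
second ordering as positions: [6, 3, 4, 1, 5, 2]
Discordant pairs = inversions in this position sequence.
6: 3, 4, 1, 5, 2 → 5
3: 1, 2 → 2
4: 1, 2 → 2
1: 0
5: 2 → 1
2: 0
Total: 5 + 2 + 2 + 0 + 1 + 0 = 10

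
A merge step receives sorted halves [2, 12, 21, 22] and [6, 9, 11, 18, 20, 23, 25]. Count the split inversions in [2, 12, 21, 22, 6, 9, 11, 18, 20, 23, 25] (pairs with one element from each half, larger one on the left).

Take each right-half value and tally the left-half values above it:
r = 6: 12, 21, 22 → 3
r = 9: 12, 21, 22 → 3
r = 11: 12, 21, 22 → 3
r = 18: 21, 22 → 2
r = 20: 21, 22 → 2
r = 23: none → 0
r = 25: none → 0
Cross-inversions: 3 + 3 + 3 + 2 + 2 + 0 + 0 = 13

13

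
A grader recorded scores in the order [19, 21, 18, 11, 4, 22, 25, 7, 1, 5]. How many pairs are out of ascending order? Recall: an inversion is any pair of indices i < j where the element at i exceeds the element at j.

Sweep left to right; for each value list the smaller values that follow it:
19: 6
21: 6
18: 5
11: 4
4: 1
22: 3
25: 3
7: 2
1: 0
5: 0
Sum: 6 + 6 + 5 + 4 + 1 + 3 + 3 + 2 + 0 + 0 = 30

Inversions: 30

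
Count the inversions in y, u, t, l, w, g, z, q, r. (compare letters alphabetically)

22 out-of-order pairs

Count, for each position, how many later elements it exceeds:
y: 7
u: 5
t: 4
l: 1
w: 3
g: 0
z: 2
q: 0
r: 0
Sum: 7 + 5 + 4 + 1 + 3 + 0 + 2 + 0 + 0 = 22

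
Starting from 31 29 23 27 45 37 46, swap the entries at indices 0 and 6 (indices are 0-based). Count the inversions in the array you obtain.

11 inversions

Positions 0 and 6 hold 31 and 46; after swapping, the array is [46, 29, 23, 27, 45, 37, 31].
Element-by-element contributions:
46: 6
29: 2
23: 0
27: 0
45: 2
37: 1
31: 0
Sum: 6 + 2 + 0 + 0 + 2 + 1 + 0 = 11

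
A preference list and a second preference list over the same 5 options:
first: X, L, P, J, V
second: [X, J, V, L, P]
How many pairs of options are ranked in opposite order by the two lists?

Assign each item its position (1..5) in the first ordering, then rewrite the second ordering as that position sequence:
positions: X→1, L→2, P→3, J→4, V→5
second ordering as positions: [1, 4, 5, 2, 3]
Discordant pairs = inversions in this position sequence.
1: 0
4: 2, 3 → 2
5: 2, 3 → 2
2: 0
3: 0
Total: 0 + 2 + 2 + 0 + 0 = 4

Pairs: 4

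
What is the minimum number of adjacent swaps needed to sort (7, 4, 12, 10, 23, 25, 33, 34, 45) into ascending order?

There are 2 adjacent swaps.

Minimum adjacent swaps = number of inversions (each swap of adjacent out-of-order elements removes one inversion and no swap can remove more).
Count inversions — for each element, later elements that are smaller:
7: 4 → 1
4: none → 0
12: 10 → 1
10: none → 0
23: none → 0
25: none → 0
33: none → 0
34: none → 0
45: none → 0
Total inversions: 1 + 0 + 1 + 0 + 0 + 0 + 0 + 0 + 0 = 2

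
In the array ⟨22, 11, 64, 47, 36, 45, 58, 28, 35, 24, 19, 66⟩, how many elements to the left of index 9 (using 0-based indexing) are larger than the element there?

The element at index 9 is 24.
Elements before it: 22, 11, 64, 47, 36, 45, 58, 28, 35
Those larger than 24: 64, 47, 36, 45, 58, 28, 35

7 such elements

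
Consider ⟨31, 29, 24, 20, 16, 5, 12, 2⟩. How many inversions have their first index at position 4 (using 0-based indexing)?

The element at index 4 is 16.
Elements after it: 5, 12, 2
Those smaller than 16: 5, 12, 2

3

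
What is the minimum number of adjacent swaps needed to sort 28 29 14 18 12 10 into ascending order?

13

Each adjacent swap fixes exactly one inversion, so the minimum swap count equals the number of inversions.
Count inversions — for each element, later elements that are smaller:
28: 14, 18, 12, 10 → 4
29: 14, 18, 12, 10 → 4
14: 12, 10 → 2
18: 12, 10 → 2
12: 10 → 1
10: none → 0
Total inversions: 4 + 4 + 2 + 2 + 1 + 0 = 13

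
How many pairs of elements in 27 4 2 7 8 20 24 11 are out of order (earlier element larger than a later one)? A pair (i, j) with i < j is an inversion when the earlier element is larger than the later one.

For each element, count later entries that are smaller:
27: 7
4: 1
2: 0
7: 0
8: 0
20: 1
24: 1
11: 0
Sum: 7 + 1 + 0 + 0 + 0 + 1 + 1 + 0 = 10

10 inversions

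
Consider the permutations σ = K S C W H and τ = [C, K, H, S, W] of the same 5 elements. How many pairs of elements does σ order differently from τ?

Assign each item its position (1..5) in the first ordering, then rewrite the second ordering as that position sequence:
positions: K→1, S→2, C→3, W→4, H→5
second ordering as positions: [3, 1, 5, 2, 4]
Discordant pairs = inversions in this position sequence.
3: 1, 2 → 2
1: 0
5: 2, 4 → 2
2: 0
4: 0
Total: 2 + 0 + 2 + 0 + 0 = 4

4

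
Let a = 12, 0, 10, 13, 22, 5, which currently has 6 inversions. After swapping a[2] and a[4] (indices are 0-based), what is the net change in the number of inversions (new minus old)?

+3

Positions 2 and 4 hold 10 and 22; after swapping, the array is [12, 0, 22, 13, 10, 5].
For each element, count later entries that are smaller:
12 → 0, 10, 5 → 3
0 → none → 0
22 → 13, 10, 5 → 3
13 → 10, 5 → 2
10 → 5 → 1
5 → none → 0
Sum: 3 + 0 + 3 + 2 + 1 + 0 = 9
Change: 9 − 6 = +3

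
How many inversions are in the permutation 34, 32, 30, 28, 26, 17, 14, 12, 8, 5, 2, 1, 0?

78 inversions

Sweep left to right; for each value list the smaller values that follow it:
34 → 32, 30, 28, 26, 17, 14, 12, 8, 5, 2, 1, 0 → 12
32 → 30, 28, 26, 17, 14, 12, 8, 5, 2, 1, 0 → 11
30 → 28, 26, 17, 14, 12, 8, 5, 2, 1, 0 → 10
28 → 26, 17, 14, 12, 8, 5, 2, 1, 0 → 9
26 → 17, 14, 12, 8, 5, 2, 1, 0 → 8
17 → 14, 12, 8, 5, 2, 1, 0 → 7
14 → 12, 8, 5, 2, 1, 0 → 6
12 → 8, 5, 2, 1, 0 → 5
8 → 5, 2, 1, 0 → 4
5 → 2, 1, 0 → 3
2 → 1, 0 → 2
1 → 0 → 1
0 → none → 0
Sum: 12 + 11 + 10 + 9 + 8 + 7 + 6 + 5 + 4 + 3 + 2 + 1 + 0 = 78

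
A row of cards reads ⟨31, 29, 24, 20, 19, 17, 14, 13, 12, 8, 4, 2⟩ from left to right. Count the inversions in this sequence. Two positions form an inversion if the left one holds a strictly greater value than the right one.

66

Element-by-element contributions:
31 → 29, 24, 20, 19, 17, 14, 13, 12, 8, 4, 2 → 11
29 → 24, 20, 19, 17, 14, 13, 12, 8, 4, 2 → 10
24 → 20, 19, 17, 14, 13, 12, 8, 4, 2 → 9
20 → 19, 17, 14, 13, 12, 8, 4, 2 → 8
19 → 17, 14, 13, 12, 8, 4, 2 → 7
17 → 14, 13, 12, 8, 4, 2 → 6
14 → 13, 12, 8, 4, 2 → 5
13 → 12, 8, 4, 2 → 4
12 → 8, 4, 2 → 3
8 → 4, 2 → 2
4 → 2 → 1
2 → none → 0
Sum: 11 + 10 + 9 + 8 + 7 + 6 + 5 + 4 + 3 + 2 + 1 + 0 = 66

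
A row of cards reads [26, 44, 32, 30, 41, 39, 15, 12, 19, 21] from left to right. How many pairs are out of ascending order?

Out-of-order pairs: 31

Count, for each position, how many later elements it exceeds:
26: 4
44: 8
32: 5
30: 4
41: 5
39: 4
15: 1
12: 0
19: 0
21: 0
Sum: 4 + 8 + 5 + 4 + 5 + 4 + 1 + 0 + 0 + 0 = 31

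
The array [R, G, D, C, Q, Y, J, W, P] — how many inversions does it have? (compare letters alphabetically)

There are 15 out-of-order pairs.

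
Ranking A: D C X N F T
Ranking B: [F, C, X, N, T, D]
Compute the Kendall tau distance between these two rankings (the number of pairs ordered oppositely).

Assign each item its position (1..6) in the first ordering, then rewrite the second ordering as that position sequence:
positions: D→1, C→2, X→3, N→4, F→5, T→6
second ordering as positions: [5, 2, 3, 4, 6, 1]
Discordant pairs = inversions in this position sequence.
5: 2, 3, 4, 1 → 4
2: 1 → 1
3: 1 → 1
4: 1 → 1
6: 1 → 1
1: 0
Total: 4 + 1 + 1 + 1 + 1 + 0 = 8

8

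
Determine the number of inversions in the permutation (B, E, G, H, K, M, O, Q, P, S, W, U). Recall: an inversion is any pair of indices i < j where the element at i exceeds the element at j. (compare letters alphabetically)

For each element, count later entries that are smaller:
B: 0
E: 0
G: 0
H: 0
K: 0
M: 0
O: 0
Q: 1
P: 0
S: 0
W: 1
U: 0
Sum: 0 + 0 + 0 + 0 + 0 + 0 + 0 + 1 + 0 + 0 + 1 + 0 = 2

2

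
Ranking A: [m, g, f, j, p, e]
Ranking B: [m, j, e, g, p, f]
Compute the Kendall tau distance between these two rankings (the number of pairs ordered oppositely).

Discordant pairs: 6

Assign each item its position (1..6) in the first ordering, then rewrite the second ordering as that position sequence:
positions: m→1, g→2, f→3, j→4, p→5, e→6
second ordering as positions: [1, 4, 6, 2, 5, 3]
Discordant pairs = inversions in this position sequence.
1: 0
4: 2, 3 → 2
6: 2, 5, 3 → 3
2: 0
5: 3 → 1
3: 0
Total: 0 + 2 + 3 + 0 + 1 + 0 = 6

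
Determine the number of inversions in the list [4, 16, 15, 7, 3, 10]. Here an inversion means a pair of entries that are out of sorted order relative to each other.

9

Inversion pairs (indices are 1-based):
(1,5): 4 > 3
(2,3): 16 > 15
(2,4): 16 > 7
(2,5): 16 > 3
(2,6): 16 > 10
(3,4): 15 > 7
(3,5): 15 > 3
(3,6): 15 > 10
(4,5): 7 > 3
That's 9 pairs.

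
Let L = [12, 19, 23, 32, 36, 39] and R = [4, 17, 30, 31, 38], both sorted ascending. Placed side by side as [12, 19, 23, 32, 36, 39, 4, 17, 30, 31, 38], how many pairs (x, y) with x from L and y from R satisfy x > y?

18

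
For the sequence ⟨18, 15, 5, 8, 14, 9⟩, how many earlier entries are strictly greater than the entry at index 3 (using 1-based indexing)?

2

The element at index 3 is 5.
Elements before it: 18, 15
Those larger than 5: 18, 15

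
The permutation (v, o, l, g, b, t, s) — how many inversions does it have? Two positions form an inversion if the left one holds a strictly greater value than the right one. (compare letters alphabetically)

13

Element-by-element contributions:
v → o, l, g, b, t, s → 6
o → l, g, b → 3
l → g, b → 2
g → b → 1
b → none → 0
t → s → 1
s → none → 0
Sum: 6 + 3 + 2 + 1 + 0 + 1 + 0 = 13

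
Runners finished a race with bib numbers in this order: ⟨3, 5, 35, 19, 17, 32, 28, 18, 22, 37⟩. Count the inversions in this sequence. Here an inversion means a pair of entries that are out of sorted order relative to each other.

13

For each element, count later entries that are smaller:
3 → none → 0
5 → none → 0
35 → 19, 17, 32, 28, 18, 22 → 6
19 → 17, 18 → 2
17 → none → 0
32 → 28, 18, 22 → 3
28 → 18, 22 → 2
18 → none → 0
22 → none → 0
37 → none → 0
Sum: 0 + 0 + 6 + 2 + 0 + 3 + 2 + 0 + 0 + 0 = 13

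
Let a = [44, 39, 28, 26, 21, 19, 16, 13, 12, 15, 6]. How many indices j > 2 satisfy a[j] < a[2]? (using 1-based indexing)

The element at index 2 is 39.
Elements after it: 28, 26, 21, 19, 16, 13, 12, 15, 6
Those smaller than 39: 28, 26, 21, 19, 16, 13, 12, 15, 6

9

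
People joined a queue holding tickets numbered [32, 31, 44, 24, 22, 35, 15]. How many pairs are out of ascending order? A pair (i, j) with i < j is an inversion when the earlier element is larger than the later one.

There are 15 out-of-order pairs.

For each element, count later entries that are smaller:
32: 4
31: 3
44: 4
24: 2
22: 1
35: 1
15: 0
Sum: 4 + 3 + 4 + 2 + 1 + 1 + 0 = 15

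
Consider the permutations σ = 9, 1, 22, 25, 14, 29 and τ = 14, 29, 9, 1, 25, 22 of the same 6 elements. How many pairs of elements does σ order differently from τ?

9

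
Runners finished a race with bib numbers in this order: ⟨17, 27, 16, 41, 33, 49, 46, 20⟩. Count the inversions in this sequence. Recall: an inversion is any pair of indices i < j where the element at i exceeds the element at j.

Element-by-element contributions:
17: 1
27: 2
16: 0
41: 2
33: 1
49: 2
46: 1
20: 0
Sum: 1 + 2 + 0 + 2 + 1 + 2 + 1 + 0 = 9

There are 9 out-of-order pairs.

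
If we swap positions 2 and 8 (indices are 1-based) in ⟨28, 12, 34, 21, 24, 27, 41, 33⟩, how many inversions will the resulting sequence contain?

There are 16 inversions.

Positions 2 and 8 hold 12 and 33; after swapping, the array is [28, 33, 34, 21, 24, 27, 41, 12].
Element-by-element contributions:
28 → 21, 24, 27, 12 → 4
33 → 21, 24, 27, 12 → 4
34 → 21, 24, 27, 12 → 4
21 → 12 → 1
24 → 12 → 1
27 → 12 → 1
41 → 12 → 1
12 → none → 0
Sum: 4 + 4 + 4 + 1 + 1 + 1 + 1 + 0 = 16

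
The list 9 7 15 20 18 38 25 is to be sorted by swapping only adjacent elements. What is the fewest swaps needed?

Adjacent swaps: 3

Each adjacent swap fixes exactly one inversion, so the minimum swap count equals the number of inversions.
Count inversions — for each element, later elements that are smaller:
9: 7 → 1
7: none → 0
15: none → 0
20: 18 → 1
18: none → 0
38: 25 → 1
25: none → 0
Total inversions: 1 + 0 + 0 + 1 + 0 + 1 + 0 = 3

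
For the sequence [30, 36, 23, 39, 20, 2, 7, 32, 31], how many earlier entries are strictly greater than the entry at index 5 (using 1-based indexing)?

4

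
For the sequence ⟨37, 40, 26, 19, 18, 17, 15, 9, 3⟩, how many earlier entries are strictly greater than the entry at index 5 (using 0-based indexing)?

The element at index 5 is 17.
Elements before it: 37, 40, 26, 19, 18
Those larger than 17: 37, 40, 26, 19, 18

5 such elements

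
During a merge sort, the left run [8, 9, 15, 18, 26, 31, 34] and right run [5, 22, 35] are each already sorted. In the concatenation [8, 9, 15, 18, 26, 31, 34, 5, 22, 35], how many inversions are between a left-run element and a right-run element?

Split inversions: 10

For each element r of the right run, count left-run elements greater than r:
r = 5: 8, 9, 15, 18, 26, 31, 34 → 7
r = 22: 26, 31, 34 → 3
r = 35: none → 0
Cross-inversions: 7 + 3 + 0 = 10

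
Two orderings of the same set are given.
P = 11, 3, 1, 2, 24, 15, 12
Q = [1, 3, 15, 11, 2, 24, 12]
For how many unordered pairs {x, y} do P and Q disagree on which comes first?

6 disagreeing pairs

Assign each item its position (1..7) in the first ordering, then rewrite the second ordering as that position sequence:
positions: 11→1, 3→2, 1→3, 2→4, 24→5, 15→6, 12→7
second ordering as positions: [3, 2, 6, 1, 4, 5, 7]
Discordant pairs = inversions in this position sequence.
3: 2, 1 → 2
2: 1 → 1
6: 1, 4, 5 → 3
1: 0
4: 0
5: 0
7: 0
Total: 2 + 1 + 3 + 0 + 0 + 0 + 0 = 6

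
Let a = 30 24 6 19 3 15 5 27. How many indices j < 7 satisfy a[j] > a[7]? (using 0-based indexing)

The element at index 7 is 27.
Elements before it: 30, 24, 6, 19, 3, 15, 5
Those larger than 27: 30

1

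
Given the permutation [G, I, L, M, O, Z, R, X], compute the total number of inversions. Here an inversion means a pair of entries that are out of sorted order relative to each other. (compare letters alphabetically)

Count, for each position, how many later elements it exceeds:
G: 0
I: 0
L: 0
M: 0
O: 0
Z: 2
R: 0
X: 0
Sum: 0 + 0 + 0 + 0 + 0 + 2 + 0 + 0 = 2

2 out-of-order pairs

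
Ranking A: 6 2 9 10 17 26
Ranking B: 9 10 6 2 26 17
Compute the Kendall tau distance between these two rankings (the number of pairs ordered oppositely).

5

Assign each item its position (1..6) in the first ordering, then rewrite the second ordering as that position sequence:
positions: 6→1, 2→2, 9→3, 10→4, 17→5, 26→6
second ordering as positions: [3, 4, 1, 2, 6, 5]
Discordant pairs = inversions in this position sequence.
3: 1, 2 → 2
4: 1, 2 → 2
1: 0
2: 0
6: 5 → 1
5: 0
Total: 2 + 2 + 0 + 0 + 1 + 0 = 5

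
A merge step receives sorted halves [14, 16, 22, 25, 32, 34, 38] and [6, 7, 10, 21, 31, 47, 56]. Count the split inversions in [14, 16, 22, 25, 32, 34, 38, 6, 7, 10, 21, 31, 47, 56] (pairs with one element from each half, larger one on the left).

Take each right-half value and tally the left-half values above it:
r = 6: 14, 16, 22, 25, 32, 34, 38 → 7
r = 7: 14, 16, 22, 25, 32, 34, 38 → 7
r = 10: 14, 16, 22, 25, 32, 34, 38 → 7
r = 21: 22, 25, 32, 34, 38 → 5
r = 31: 32, 34, 38 → 3
r = 47: none → 0
r = 56: none → 0
Cross-inversions: 7 + 7 + 7 + 5 + 3 + 0 + 0 = 29

There are 29 split inversions.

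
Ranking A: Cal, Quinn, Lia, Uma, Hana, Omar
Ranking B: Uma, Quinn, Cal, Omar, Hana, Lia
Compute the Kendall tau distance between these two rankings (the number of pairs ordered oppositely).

7

Assign each item its position (1..6) in the first ordering, then rewrite the second ordering as that position sequence:
positions: Cal→1, Quinn→2, Lia→3, Uma→4, Hana→5, Omar→6
second ordering as positions: [4, 2, 1, 6, 5, 3]
Discordant pairs = inversions in this position sequence.
4: 2, 1, 3 → 3
2: 1 → 1
1: 0
6: 5, 3 → 2
5: 3 → 1
3: 0
Total: 3 + 1 + 0 + 2 + 1 + 0 = 7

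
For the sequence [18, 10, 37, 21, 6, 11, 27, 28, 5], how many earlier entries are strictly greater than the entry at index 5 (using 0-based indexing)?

The element at index 5 is 11.
Elements before it: 18, 10, 37, 21, 6
Those larger than 11: 18, 37, 21

3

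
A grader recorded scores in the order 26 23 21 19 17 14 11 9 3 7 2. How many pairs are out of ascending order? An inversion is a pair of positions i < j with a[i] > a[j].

Element-by-element contributions:
26 → 23, 21, 19, 17, 14, 11, 9, 3, 7, 2 → 10
23 → 21, 19, 17, 14, 11, 9, 3, 7, 2 → 9
21 → 19, 17, 14, 11, 9, 3, 7, 2 → 8
19 → 17, 14, 11, 9, 3, 7, 2 → 7
17 → 14, 11, 9, 3, 7, 2 → 6
14 → 11, 9, 3, 7, 2 → 5
11 → 9, 3, 7, 2 → 4
9 → 3, 7, 2 → 3
3 → 2 → 1
7 → 2 → 1
2 → none → 0
Sum: 10 + 9 + 8 + 7 + 6 + 5 + 4 + 3 + 1 + 1 + 0 = 54

54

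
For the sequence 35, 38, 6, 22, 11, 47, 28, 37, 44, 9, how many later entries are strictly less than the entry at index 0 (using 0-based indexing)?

The element at index 0 is 35.
Elements after it: 38, 6, 22, 11, 47, 28, 37, 44, 9
Those smaller than 35: 6, 22, 11, 28, 9

5 such elements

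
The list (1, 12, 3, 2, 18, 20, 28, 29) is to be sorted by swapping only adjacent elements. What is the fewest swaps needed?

3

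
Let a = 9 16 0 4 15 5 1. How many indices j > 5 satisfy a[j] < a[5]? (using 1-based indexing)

The element at index 5 is 15.
Elements after it: 5, 1
Those smaller than 15: 5, 1

2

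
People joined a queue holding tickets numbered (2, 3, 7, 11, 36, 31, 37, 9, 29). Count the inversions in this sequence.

Count, for each position, how many later elements it exceeds:
2 → none → 0
3 → none → 0
7 → none → 0
11 → 9 → 1
36 → 31, 9, 29 → 3
31 → 9, 29 → 2
37 → 9, 29 → 2
9 → none → 0
29 → none → 0
Sum: 0 + 0 + 0 + 1 + 3 + 2 + 2 + 0 + 0 = 8

8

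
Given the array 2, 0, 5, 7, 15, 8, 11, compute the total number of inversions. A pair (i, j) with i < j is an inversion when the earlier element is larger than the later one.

Out-of-order index pairs (0-indexed):
(0,1): 2 > 0
(4,5): 15 > 8
(4,6): 15 > 11
That's 3 pairs.

3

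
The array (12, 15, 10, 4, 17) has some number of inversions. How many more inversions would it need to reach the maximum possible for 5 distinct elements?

Maximum inversions for 5 distinct elements is C(5, 2) = 5·4/2 = 10.
Current inversions — for each element, count later smaller elements:
12: 2
15: 2
10: 1
4: 0
17: 0
Current total: 2 + 2 + 1 + 0 + 0 = 5
Shortfall: 10 − 5 = 5

5 inversions short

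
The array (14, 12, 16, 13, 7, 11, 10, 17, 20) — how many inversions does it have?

For each element, count later entries that are smaller:
14 → 12, 13, 7, 11, 10 → 5
12 → 7, 11, 10 → 3
16 → 13, 7, 11, 10 → 4
13 → 7, 11, 10 → 3
7 → none → 0
11 → 10 → 1
10 → none → 0
17 → none → 0
20 → none → 0
Sum: 5 + 3 + 4 + 3 + 0 + 1 + 0 + 0 + 0 = 16

16 inversions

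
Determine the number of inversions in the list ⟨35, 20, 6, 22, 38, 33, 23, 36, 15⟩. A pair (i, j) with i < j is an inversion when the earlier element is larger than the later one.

Count, for each position, how many later elements it exceeds:
35: 6
20: 2
6: 0
22: 1
38: 4
33: 2
23: 1
36: 1
15: 0
Sum: 6 + 2 + 0 + 1 + 4 + 2 + 1 + 1 + 0 = 17

Inversions: 17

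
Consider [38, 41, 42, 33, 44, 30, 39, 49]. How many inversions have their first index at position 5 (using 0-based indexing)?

The element at index 5 is 30.
Elements after it: 39, 49
None of them are smaller than 30.

0 such elements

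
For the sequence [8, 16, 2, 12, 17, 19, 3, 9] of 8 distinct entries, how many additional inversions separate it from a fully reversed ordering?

16

Maximum inversions for 8 distinct elements is C(8, 2) = 8·7/2 = 28.
Current inversions — for each element, count later smaller elements:
8: 2
16: 4
2: 0
12: 2
17: 2
19: 2
3: 0
9: 0
Current total: 2 + 4 + 0 + 2 + 2 + 2 + 0 + 0 = 12
Shortfall: 28 − 12 = 16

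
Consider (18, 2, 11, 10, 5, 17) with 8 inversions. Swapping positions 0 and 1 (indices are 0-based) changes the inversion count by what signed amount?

-1

Positions 0 and 1 hold 18 and 2; after swapping, the array is [2, 18, 11, 10, 5, 17].
For each element, count later entries that are smaller:
2 → none → 0
18 → 11, 10, 5, 17 → 4
11 → 10, 5 → 2
10 → 5 → 1
5 → none → 0
17 → none → 0
Sum: 0 + 4 + 2 + 1 + 0 + 0 = 7
Change: 7 − 8 = -1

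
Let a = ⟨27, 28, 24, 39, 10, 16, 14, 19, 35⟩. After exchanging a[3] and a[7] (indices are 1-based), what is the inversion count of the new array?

17

Positions 3 and 7 hold 24 and 14; after swapping, the array is [27, 28, 14, 39, 10, 16, 24, 19, 35].
Count, for each position, how many later elements it exceeds:
27 → 14, 10, 16, 24, 19 → 5
28 → 14, 10, 16, 24, 19 → 5
14 → 10 → 1
39 → 10, 16, 24, 19, 35 → 5
10 → none → 0
16 → none → 0
24 → 19 → 1
19 → none → 0
35 → none → 0
Sum: 5 + 5 + 1 + 5 + 0 + 0 + 1 + 0 + 0 = 17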